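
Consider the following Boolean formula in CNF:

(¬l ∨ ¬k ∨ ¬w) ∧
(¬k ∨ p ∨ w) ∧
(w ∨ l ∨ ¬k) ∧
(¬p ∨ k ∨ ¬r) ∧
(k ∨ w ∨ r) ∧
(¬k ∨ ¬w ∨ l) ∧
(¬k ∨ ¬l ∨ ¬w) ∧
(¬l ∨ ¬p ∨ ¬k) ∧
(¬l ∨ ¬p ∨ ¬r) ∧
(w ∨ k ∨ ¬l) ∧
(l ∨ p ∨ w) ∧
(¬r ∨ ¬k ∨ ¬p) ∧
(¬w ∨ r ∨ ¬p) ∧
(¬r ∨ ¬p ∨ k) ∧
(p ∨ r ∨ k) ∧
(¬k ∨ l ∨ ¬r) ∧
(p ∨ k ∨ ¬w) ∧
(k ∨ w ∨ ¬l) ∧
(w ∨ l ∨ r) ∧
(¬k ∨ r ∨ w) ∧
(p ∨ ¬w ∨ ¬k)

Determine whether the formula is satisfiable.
No

No, the formula is not satisfiable.

No assignment of truth values to the variables can make all 21 clauses true simultaneously.

The formula is UNSAT (unsatisfiable).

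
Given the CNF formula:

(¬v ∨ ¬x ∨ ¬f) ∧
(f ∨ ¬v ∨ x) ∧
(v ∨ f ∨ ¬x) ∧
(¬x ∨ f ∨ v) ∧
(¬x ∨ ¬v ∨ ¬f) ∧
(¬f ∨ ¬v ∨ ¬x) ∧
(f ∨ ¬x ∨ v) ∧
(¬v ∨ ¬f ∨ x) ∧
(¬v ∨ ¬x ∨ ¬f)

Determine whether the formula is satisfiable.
Yes

Yes, the formula is satisfiable.

One satisfying assignment is: x=False, v=False, f=False

Verification: With this assignment, all 9 clauses evaluate to true.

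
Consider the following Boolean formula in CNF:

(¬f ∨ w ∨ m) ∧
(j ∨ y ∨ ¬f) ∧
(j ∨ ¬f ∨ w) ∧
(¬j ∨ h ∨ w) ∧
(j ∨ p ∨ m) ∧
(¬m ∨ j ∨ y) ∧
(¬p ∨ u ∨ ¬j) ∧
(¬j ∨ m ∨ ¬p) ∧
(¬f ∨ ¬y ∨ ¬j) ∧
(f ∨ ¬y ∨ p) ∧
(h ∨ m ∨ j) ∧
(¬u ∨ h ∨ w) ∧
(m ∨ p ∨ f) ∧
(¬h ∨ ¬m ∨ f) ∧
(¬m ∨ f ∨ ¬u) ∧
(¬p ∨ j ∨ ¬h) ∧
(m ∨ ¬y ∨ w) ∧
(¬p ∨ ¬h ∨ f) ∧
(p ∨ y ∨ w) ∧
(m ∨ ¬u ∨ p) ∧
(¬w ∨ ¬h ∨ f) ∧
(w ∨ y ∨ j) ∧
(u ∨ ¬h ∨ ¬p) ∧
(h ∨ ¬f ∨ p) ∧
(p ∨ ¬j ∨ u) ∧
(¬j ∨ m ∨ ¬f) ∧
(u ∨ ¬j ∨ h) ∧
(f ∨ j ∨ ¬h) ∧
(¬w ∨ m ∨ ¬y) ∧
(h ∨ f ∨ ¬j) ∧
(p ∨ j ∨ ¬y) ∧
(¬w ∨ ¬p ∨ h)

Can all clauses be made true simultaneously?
Yes

Yes, the formula is satisfiable.

One satisfying assignment is: m=True, f=False, u=False, j=False, p=True, h=False, w=False, y=True

Verification: With this assignment, all 32 clauses evaluate to true.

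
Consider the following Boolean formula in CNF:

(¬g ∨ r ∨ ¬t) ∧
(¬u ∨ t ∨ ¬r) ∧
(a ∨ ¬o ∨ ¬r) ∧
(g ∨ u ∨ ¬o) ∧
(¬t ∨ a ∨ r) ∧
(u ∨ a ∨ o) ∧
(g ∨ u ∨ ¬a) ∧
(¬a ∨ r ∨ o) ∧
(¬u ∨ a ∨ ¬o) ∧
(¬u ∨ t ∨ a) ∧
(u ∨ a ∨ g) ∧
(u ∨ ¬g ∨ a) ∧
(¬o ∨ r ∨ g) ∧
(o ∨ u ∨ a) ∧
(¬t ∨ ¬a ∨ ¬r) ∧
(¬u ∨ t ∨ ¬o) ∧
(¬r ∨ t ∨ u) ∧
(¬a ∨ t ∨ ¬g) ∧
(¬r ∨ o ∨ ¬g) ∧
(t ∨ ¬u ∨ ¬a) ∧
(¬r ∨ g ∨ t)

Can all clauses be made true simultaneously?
Yes

Yes, the formula is satisfiable.

One satisfying assignment is: t=True, o=False, a=False, g=False, r=True, u=True

Verification: With this assignment, all 21 clauses evaluate to true.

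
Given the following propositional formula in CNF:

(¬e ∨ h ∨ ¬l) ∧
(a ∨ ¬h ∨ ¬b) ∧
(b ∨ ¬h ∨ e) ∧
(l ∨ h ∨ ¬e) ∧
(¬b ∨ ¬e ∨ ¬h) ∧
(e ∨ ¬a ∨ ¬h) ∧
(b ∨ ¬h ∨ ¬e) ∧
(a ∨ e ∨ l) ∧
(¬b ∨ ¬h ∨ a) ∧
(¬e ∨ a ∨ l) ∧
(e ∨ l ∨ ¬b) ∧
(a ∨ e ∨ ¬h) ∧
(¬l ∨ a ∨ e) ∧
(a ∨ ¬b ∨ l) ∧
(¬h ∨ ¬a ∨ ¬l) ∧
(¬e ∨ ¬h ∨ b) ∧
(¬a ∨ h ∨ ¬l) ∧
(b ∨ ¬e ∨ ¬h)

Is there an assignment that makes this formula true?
Yes

Yes, the formula is satisfiable.

One satisfying assignment is: a=True, h=False, b=False, l=False, e=False

Verification: With this assignment, all 18 clauses evaluate to true.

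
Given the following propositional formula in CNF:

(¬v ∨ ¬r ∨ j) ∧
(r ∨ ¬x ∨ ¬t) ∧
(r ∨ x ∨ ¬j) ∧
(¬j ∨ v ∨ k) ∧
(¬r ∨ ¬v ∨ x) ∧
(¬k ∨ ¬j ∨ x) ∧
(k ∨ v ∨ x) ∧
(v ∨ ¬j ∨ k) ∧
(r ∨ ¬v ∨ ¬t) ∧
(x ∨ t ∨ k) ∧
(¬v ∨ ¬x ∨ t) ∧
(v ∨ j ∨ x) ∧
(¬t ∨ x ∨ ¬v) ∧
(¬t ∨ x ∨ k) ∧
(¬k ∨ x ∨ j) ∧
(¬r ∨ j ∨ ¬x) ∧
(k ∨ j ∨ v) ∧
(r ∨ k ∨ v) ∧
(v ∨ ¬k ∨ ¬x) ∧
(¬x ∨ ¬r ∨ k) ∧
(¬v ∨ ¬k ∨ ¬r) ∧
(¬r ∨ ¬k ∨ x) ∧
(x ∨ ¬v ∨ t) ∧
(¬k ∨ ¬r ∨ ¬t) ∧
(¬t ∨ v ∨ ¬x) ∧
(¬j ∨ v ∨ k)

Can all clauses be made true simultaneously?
No

No, the formula is not satisfiable.

No assignment of truth values to the variables can make all 26 clauses true simultaneously.

The formula is UNSAT (unsatisfiable).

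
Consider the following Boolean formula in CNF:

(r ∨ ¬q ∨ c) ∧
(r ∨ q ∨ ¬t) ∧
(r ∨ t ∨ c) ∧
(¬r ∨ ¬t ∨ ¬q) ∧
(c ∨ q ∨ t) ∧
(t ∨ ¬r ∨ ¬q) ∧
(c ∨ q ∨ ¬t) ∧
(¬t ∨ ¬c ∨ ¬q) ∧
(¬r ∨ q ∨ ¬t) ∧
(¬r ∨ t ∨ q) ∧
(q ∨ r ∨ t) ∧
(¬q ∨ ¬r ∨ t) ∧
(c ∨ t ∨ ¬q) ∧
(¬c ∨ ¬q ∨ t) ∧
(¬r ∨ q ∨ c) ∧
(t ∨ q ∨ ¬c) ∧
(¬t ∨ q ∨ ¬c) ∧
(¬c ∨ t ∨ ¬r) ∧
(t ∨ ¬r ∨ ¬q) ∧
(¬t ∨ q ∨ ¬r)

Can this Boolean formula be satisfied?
No

No, the formula is not satisfiable.

No assignment of truth values to the variables can make all 20 clauses true simultaneously.

The formula is UNSAT (unsatisfiable).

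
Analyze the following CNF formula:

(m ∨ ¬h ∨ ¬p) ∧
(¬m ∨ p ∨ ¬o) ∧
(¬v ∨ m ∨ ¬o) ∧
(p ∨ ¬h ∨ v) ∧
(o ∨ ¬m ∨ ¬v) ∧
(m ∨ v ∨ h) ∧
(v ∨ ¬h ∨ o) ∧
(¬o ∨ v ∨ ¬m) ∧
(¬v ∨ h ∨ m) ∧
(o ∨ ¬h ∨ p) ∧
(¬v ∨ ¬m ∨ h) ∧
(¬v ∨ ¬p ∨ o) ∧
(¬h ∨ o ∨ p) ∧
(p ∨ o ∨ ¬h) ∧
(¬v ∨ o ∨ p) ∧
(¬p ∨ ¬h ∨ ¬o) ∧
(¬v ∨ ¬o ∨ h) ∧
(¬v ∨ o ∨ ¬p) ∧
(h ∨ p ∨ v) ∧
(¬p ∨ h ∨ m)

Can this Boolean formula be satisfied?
Yes

Yes, the formula is satisfiable.

One satisfying assignment is: h=False, m=True, v=False, p=True, o=False

Verification: With this assignment, all 20 clauses evaluate to true.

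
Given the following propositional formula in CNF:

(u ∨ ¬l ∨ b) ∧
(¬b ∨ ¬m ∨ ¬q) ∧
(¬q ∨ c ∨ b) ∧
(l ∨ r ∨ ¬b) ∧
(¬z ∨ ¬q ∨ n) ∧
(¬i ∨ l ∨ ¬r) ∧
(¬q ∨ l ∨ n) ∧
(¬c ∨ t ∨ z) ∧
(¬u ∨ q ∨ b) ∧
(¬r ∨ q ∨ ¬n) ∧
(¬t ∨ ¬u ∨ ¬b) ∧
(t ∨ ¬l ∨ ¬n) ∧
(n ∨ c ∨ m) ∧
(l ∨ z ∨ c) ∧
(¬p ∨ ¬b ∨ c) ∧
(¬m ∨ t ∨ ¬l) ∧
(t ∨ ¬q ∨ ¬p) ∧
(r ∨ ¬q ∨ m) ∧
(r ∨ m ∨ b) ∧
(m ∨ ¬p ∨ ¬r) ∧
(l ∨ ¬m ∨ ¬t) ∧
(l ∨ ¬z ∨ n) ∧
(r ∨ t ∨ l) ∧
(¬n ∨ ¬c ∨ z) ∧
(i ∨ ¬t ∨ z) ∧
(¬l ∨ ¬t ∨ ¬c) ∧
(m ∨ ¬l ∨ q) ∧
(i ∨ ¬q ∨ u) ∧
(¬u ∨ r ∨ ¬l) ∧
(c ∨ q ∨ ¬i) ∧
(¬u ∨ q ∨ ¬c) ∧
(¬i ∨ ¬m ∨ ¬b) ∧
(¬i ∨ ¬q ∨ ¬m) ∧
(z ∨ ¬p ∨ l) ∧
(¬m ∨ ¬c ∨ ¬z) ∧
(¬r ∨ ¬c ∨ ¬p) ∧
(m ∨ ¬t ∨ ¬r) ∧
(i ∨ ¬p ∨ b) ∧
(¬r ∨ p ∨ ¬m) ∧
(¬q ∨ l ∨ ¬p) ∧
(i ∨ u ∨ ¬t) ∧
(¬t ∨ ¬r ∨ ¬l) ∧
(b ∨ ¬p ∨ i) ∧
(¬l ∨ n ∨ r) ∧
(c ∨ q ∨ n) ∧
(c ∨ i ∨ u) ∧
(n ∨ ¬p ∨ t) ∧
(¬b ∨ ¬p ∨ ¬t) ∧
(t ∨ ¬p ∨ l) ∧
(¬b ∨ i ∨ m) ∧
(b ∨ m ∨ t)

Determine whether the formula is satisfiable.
No

No, the formula is not satisfiable.

No assignment of truth values to the variables can make all 51 clauses true simultaneously.

The formula is UNSAT (unsatisfiable).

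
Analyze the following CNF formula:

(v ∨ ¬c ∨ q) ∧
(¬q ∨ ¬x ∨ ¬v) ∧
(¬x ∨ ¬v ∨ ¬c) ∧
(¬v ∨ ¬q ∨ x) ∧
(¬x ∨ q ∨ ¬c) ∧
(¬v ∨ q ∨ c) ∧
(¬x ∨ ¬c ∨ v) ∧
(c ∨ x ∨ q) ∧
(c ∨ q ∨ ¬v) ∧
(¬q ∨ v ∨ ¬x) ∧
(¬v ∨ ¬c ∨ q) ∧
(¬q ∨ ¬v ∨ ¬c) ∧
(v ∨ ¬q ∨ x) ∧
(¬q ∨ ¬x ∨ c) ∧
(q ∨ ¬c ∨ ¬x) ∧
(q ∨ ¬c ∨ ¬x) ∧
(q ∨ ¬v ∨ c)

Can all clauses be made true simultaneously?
Yes

Yes, the formula is satisfiable.

One satisfying assignment is: x=True, v=False, q=False, c=False

Verification: With this assignment, all 17 clauses evaluate to true.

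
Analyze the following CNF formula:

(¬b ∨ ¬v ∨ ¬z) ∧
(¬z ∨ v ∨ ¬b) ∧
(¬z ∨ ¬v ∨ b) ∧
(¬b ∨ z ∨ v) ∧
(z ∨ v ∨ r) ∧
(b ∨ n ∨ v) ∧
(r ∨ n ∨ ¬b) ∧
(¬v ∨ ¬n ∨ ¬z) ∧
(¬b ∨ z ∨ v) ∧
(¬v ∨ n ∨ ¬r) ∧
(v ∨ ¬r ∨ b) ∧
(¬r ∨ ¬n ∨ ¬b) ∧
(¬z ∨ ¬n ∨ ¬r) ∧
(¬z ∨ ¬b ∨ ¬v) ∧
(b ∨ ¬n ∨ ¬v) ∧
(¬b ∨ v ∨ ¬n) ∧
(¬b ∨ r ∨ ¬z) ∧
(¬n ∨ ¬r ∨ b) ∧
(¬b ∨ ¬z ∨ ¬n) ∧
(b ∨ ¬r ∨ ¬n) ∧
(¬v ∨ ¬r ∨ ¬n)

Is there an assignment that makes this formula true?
Yes

Yes, the formula is satisfiable.

One satisfying assignment is: z=False, b=False, n=False, r=False, v=True

Verification: With this assignment, all 21 clauses evaluate to true.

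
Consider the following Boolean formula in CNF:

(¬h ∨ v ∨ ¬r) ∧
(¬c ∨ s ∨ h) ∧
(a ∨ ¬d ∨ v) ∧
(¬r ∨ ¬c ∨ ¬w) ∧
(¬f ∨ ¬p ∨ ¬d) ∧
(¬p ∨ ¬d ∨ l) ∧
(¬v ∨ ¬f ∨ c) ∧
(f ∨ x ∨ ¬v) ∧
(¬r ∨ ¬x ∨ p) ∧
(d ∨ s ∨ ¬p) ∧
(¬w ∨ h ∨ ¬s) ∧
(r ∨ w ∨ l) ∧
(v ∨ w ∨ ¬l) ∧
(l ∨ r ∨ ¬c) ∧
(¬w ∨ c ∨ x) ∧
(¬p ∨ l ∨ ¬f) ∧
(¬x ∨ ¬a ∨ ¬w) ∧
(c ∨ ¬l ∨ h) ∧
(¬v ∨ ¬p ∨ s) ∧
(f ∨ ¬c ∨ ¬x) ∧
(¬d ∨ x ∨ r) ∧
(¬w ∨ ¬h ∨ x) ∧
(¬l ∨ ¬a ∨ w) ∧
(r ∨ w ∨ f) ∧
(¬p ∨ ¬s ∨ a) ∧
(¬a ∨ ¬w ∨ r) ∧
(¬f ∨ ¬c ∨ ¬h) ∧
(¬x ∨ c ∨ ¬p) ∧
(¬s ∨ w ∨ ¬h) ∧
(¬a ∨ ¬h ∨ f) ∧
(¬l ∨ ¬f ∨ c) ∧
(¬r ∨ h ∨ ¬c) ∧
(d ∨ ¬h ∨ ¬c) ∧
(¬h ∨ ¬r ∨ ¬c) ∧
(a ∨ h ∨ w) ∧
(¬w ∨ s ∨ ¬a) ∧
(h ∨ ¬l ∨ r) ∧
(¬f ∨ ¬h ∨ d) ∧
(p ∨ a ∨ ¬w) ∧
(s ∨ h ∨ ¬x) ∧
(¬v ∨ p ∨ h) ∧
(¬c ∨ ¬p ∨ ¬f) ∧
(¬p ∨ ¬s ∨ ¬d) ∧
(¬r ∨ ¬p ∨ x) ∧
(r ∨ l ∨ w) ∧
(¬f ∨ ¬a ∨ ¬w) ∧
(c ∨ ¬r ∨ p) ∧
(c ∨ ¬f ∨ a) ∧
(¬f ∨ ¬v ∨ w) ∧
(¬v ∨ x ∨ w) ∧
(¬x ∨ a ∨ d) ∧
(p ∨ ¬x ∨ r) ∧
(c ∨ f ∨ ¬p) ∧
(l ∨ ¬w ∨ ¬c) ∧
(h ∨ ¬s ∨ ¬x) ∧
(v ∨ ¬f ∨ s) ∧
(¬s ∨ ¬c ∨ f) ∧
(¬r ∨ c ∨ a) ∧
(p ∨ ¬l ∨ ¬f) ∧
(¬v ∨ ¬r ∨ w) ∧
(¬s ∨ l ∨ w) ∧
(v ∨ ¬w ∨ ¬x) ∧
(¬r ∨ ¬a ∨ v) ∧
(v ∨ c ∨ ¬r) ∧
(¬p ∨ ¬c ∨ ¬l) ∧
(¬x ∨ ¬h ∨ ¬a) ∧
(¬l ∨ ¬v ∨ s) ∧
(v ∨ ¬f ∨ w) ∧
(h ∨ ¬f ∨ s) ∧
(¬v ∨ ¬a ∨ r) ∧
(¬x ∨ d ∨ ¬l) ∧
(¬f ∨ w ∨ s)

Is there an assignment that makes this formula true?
No

No, the formula is not satisfiable.

No assignment of truth values to the variables can make all 72 clauses true simultaneously.

The formula is UNSAT (unsatisfiable).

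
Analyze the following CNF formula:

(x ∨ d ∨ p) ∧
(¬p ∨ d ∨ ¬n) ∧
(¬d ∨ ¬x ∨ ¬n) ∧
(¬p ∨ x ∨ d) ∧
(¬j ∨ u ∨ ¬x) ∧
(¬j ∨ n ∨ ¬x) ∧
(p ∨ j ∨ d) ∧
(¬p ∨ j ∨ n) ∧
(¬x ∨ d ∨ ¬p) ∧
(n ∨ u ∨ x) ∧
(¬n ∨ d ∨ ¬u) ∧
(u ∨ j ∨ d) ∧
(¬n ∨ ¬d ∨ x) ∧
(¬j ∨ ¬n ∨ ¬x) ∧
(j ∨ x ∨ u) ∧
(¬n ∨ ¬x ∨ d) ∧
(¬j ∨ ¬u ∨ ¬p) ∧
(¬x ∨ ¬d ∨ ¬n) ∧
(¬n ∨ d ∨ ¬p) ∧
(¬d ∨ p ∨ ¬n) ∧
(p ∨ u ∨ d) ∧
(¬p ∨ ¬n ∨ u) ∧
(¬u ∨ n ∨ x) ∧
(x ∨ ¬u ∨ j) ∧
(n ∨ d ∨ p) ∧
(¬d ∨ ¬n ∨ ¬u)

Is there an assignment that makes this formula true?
Yes

Yes, the formula is satisfiable.

One satisfying assignment is: n=False, u=False, x=True, j=False, p=False, d=True

Verification: With this assignment, all 26 clauses evaluate to true.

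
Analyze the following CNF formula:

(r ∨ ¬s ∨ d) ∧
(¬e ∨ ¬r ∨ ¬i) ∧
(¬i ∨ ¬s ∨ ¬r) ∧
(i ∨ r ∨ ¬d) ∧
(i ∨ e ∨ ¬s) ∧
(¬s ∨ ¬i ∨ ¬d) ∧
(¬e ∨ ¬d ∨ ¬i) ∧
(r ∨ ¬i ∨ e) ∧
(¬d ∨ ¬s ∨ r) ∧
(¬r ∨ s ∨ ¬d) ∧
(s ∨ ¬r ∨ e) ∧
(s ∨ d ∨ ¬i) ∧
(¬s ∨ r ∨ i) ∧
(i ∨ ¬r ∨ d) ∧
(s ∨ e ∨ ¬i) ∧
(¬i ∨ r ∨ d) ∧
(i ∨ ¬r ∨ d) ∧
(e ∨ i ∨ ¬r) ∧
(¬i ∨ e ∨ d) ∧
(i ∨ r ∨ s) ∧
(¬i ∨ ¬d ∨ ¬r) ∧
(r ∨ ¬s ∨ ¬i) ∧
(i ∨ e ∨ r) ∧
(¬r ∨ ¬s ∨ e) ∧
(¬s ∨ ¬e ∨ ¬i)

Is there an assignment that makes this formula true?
Yes

Yes, the formula is satisfiable.

One satisfying assignment is: r=True, s=True, d=True, e=True, i=False

Verification: With this assignment, all 25 clauses evaluate to true.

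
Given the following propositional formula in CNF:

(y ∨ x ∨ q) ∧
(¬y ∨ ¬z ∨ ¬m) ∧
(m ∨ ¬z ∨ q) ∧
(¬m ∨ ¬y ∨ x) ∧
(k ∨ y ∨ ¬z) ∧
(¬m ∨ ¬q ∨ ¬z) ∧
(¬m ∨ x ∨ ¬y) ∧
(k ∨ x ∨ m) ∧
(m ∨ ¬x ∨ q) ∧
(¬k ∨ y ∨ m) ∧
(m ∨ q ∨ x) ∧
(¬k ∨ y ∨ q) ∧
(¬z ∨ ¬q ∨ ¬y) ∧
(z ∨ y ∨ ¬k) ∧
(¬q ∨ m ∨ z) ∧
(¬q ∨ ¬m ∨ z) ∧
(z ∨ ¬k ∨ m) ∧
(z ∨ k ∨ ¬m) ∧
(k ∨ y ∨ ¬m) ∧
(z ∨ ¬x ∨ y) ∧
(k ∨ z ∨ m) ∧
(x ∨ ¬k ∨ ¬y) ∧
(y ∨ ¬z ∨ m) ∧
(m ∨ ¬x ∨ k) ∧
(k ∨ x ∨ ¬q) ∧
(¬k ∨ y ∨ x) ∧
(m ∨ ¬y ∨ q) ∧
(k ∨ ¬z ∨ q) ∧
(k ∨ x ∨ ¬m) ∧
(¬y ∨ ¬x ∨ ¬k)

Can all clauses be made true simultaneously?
No

No, the formula is not satisfiable.

No assignment of truth values to the variables can make all 30 clauses true simultaneously.

The formula is UNSAT (unsatisfiable).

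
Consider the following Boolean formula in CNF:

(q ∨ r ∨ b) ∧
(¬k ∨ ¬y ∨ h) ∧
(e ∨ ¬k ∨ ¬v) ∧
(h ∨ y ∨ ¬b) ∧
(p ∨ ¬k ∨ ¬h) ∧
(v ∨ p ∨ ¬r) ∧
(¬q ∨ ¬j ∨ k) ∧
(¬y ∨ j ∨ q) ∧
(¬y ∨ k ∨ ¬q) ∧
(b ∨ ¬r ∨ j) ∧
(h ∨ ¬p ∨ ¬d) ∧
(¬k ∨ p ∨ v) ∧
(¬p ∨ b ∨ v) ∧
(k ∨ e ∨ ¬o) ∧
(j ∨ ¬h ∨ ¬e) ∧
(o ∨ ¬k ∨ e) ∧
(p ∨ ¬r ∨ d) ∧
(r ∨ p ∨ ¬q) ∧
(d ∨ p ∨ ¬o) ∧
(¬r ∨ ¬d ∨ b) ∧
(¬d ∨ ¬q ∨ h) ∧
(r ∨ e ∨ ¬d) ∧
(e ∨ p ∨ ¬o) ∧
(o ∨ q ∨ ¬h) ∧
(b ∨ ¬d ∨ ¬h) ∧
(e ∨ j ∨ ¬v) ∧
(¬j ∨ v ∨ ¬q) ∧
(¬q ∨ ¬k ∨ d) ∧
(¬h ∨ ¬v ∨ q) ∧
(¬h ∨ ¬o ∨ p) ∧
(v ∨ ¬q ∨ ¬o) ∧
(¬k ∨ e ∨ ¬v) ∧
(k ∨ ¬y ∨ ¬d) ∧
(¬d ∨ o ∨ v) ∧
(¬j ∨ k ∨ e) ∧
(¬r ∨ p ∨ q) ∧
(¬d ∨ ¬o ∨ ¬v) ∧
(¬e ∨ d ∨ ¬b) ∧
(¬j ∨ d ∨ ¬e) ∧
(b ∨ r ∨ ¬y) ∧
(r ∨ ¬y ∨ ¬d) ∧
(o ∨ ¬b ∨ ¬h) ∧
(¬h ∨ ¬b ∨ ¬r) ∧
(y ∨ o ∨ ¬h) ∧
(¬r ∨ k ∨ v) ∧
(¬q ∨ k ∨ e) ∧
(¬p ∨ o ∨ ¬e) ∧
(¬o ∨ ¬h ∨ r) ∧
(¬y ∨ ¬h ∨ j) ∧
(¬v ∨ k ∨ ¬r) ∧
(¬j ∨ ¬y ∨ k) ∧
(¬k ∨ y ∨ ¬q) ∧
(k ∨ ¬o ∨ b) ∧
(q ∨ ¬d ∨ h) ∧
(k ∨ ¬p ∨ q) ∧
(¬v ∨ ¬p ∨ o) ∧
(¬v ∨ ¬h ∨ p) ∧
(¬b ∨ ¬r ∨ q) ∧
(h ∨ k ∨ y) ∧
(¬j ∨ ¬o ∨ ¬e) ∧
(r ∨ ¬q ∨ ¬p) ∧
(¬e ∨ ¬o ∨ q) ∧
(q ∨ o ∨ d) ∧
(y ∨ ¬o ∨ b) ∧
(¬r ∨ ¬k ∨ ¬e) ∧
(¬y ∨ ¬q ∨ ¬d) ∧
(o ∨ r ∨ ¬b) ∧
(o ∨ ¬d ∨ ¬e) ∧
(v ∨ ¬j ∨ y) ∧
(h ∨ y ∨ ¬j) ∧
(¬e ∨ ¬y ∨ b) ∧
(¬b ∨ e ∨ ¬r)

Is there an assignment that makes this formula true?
No

No, the formula is not satisfiable.

No assignment of truth values to the variables can make all 72 clauses true simultaneously.

The formula is UNSAT (unsatisfiable).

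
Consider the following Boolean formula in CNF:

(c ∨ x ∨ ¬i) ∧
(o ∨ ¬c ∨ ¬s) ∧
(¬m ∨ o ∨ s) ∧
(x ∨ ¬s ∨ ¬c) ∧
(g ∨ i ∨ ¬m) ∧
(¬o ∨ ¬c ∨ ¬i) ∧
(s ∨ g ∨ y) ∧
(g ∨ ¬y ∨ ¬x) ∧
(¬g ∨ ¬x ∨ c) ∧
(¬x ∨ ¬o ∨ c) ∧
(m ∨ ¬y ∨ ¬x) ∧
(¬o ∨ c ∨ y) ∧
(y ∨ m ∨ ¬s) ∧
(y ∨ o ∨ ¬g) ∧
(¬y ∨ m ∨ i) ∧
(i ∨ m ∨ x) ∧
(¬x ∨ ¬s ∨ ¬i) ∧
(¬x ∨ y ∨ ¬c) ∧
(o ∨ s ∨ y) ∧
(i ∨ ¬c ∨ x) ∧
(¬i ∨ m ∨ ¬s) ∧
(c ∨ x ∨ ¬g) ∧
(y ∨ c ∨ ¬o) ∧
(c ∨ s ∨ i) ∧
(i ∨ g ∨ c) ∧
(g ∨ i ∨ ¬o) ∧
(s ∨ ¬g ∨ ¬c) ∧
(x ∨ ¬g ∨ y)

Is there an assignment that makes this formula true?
Yes

Yes, the formula is satisfiable.

One satisfying assignment is: x=False, s=False, i=True, o=False, y=True, m=False, c=True, g=False

Verification: With this assignment, all 28 clauses evaluate to true.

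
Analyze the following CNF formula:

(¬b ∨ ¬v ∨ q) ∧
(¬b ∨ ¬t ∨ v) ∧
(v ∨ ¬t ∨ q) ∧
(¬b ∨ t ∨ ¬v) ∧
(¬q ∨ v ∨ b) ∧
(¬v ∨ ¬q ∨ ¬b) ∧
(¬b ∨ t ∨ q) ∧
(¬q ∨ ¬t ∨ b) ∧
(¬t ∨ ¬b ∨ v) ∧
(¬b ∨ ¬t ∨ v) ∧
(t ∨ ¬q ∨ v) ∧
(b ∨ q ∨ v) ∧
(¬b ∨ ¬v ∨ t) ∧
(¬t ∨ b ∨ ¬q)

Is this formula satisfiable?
Yes

Yes, the formula is satisfiable.

One satisfying assignment is: v=True, t=False, b=False, q=False

Verification: With this assignment, all 14 clauses evaluate to true.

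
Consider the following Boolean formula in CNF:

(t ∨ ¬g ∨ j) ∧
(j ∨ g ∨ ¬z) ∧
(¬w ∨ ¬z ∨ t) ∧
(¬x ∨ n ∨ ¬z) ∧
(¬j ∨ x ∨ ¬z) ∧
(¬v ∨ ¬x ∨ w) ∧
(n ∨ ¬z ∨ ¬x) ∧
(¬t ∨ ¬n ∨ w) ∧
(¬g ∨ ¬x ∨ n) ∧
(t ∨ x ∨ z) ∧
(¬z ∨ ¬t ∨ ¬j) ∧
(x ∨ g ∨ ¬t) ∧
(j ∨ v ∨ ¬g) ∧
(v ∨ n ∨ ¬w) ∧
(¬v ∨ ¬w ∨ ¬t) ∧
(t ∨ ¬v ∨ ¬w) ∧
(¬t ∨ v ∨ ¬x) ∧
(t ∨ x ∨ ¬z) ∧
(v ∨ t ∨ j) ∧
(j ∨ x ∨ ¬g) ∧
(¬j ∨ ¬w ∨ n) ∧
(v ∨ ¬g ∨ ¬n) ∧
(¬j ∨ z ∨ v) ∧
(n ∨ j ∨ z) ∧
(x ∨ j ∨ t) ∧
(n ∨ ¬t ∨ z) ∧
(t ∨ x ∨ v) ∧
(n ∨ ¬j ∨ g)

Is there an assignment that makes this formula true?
Yes

Yes, the formula is satisfiable.

One satisfying assignment is: v=False, x=True, g=False, j=True, z=True, w=False, t=False, n=True

Verification: With this assignment, all 28 clauses evaluate to true.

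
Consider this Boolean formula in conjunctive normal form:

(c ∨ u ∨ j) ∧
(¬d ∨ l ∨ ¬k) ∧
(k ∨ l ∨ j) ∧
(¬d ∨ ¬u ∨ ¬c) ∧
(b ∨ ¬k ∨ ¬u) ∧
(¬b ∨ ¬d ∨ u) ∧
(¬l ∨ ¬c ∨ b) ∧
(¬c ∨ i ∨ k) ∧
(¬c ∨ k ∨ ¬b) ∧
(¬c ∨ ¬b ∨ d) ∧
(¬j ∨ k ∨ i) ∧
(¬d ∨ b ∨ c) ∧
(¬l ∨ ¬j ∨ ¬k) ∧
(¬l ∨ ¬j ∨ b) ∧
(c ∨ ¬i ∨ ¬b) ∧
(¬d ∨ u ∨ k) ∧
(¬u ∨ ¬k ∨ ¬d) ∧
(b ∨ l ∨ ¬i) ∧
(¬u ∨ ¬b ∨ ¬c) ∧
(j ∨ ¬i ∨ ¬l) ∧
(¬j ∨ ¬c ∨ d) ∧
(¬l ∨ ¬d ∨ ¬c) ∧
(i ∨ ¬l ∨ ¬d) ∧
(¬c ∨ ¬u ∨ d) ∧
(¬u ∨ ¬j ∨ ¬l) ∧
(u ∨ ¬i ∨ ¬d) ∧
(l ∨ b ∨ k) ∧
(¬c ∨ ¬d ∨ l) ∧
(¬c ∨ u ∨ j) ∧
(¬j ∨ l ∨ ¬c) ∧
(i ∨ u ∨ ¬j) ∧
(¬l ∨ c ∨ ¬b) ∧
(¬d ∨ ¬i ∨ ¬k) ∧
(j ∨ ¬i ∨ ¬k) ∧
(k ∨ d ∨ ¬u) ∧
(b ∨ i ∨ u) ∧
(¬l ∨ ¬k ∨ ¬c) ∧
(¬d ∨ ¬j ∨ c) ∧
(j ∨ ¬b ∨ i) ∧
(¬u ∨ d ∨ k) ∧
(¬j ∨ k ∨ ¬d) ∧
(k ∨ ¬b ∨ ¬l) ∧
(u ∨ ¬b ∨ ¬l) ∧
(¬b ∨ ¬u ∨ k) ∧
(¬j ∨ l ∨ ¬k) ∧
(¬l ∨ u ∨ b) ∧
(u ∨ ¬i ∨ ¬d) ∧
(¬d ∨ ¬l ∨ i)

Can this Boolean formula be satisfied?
No

No, the formula is not satisfiable.

No assignment of truth values to the variables can make all 48 clauses true simultaneously.

The formula is UNSAT (unsatisfiable).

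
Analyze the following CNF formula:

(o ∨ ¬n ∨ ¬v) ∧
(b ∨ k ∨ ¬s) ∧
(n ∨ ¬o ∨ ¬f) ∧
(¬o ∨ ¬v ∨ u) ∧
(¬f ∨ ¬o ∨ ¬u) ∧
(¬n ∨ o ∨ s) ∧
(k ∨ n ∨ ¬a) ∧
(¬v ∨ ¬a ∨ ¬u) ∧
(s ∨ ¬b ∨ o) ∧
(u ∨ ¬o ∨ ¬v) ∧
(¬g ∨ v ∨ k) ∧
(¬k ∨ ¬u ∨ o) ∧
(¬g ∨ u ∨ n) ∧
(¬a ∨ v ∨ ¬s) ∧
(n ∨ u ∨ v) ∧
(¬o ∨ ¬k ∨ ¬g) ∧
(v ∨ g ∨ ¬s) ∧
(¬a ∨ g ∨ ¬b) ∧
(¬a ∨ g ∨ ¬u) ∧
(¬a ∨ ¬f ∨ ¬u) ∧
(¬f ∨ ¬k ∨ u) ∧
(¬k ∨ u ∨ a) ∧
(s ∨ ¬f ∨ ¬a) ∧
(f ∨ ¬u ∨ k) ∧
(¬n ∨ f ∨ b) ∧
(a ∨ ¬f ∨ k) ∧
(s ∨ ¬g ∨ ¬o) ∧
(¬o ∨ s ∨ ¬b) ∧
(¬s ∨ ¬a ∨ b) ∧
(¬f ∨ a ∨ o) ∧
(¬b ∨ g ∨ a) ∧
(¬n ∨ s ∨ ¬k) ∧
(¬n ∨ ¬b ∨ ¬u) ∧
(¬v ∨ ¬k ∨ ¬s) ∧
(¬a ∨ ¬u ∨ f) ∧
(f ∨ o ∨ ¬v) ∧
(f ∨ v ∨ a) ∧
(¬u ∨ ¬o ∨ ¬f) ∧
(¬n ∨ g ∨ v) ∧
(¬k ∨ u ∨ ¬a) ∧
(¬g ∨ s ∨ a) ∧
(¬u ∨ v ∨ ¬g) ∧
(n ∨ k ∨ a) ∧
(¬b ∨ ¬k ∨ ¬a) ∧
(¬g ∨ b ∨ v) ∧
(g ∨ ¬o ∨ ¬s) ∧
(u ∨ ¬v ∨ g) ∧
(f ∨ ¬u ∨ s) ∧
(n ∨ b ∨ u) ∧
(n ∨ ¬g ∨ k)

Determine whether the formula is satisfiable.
No

No, the formula is not satisfiable.

No assignment of truth values to the variables can make all 50 clauses true simultaneously.

The formula is UNSAT (unsatisfiable).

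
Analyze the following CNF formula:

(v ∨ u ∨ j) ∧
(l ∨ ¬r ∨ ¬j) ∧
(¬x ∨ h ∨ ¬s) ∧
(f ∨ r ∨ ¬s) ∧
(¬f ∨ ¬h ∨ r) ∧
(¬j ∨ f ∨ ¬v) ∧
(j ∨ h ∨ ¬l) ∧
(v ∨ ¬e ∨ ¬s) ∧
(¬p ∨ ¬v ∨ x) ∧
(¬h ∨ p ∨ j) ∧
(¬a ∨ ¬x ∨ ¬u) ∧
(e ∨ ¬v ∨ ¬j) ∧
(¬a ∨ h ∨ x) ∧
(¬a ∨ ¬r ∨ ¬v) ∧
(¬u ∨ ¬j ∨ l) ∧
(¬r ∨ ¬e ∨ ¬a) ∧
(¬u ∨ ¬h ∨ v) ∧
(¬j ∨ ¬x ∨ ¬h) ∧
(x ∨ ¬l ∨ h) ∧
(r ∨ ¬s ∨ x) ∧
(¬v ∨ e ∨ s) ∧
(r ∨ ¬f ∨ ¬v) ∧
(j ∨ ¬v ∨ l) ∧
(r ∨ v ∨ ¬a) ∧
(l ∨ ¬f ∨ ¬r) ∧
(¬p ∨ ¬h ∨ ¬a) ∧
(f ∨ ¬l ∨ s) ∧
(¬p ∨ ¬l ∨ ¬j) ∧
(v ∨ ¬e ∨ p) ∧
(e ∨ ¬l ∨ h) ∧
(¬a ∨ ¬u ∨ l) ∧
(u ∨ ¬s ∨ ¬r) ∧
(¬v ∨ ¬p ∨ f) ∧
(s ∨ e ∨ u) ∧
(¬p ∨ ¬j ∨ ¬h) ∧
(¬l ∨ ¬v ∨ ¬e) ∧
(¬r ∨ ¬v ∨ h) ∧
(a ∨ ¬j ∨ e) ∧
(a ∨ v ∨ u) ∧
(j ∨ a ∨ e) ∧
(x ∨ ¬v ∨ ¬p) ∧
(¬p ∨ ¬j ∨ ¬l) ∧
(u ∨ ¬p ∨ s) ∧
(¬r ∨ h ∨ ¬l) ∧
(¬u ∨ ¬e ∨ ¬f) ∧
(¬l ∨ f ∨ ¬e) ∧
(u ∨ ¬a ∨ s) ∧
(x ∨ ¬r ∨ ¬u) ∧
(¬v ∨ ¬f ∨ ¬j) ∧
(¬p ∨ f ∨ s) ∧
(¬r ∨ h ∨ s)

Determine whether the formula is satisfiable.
No

No, the formula is not satisfiable.

No assignment of truth values to the variables can make all 51 clauses true simultaneously.

The formula is UNSAT (unsatisfiable).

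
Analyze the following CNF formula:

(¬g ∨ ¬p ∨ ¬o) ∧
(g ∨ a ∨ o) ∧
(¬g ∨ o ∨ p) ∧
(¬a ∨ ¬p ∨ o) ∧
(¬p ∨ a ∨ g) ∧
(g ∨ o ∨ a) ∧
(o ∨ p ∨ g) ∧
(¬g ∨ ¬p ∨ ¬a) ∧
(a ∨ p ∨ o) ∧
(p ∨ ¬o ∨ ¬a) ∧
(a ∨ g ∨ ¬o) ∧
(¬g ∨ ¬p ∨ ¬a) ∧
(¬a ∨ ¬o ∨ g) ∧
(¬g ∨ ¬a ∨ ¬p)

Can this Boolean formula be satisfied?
Yes

Yes, the formula is satisfiable.

One satisfying assignment is: o=False, p=True, g=True, a=False

Verification: With this assignment, all 14 clauses evaluate to true.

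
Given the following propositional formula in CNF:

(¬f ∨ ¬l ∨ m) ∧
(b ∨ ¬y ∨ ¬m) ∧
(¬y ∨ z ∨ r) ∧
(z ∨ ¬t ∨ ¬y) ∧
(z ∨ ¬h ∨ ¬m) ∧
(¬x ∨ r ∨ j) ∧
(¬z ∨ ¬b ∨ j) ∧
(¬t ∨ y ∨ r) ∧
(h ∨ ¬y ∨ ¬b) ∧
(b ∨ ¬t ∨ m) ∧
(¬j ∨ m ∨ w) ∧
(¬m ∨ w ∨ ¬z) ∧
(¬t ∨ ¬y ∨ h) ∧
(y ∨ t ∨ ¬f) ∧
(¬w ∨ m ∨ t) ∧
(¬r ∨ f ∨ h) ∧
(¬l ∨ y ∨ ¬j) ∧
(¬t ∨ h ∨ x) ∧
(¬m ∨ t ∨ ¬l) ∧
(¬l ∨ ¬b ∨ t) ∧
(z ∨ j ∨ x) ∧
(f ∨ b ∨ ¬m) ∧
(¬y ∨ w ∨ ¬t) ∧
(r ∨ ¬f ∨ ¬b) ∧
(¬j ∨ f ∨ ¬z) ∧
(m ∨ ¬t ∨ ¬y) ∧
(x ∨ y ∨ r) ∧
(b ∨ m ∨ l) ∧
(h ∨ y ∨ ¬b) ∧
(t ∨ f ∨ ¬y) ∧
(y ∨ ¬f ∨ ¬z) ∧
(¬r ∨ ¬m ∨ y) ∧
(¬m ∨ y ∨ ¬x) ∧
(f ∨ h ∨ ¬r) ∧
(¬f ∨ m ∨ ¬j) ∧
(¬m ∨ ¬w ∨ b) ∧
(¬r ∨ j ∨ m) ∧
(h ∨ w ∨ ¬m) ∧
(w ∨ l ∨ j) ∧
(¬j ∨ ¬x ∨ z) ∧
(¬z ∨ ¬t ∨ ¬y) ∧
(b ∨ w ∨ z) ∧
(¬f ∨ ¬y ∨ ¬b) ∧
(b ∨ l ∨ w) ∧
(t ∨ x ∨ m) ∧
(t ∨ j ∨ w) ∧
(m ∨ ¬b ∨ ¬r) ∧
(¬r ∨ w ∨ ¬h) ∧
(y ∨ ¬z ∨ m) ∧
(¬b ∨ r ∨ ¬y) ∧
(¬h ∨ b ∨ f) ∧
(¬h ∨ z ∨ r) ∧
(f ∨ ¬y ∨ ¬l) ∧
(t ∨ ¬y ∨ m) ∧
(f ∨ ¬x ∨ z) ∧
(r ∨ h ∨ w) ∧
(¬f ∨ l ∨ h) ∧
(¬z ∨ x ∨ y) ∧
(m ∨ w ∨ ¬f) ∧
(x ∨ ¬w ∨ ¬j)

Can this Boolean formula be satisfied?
No

No, the formula is not satisfiable.

No assignment of truth values to the variables can make all 60 clauses true simultaneously.

The formula is UNSAT (unsatisfiable).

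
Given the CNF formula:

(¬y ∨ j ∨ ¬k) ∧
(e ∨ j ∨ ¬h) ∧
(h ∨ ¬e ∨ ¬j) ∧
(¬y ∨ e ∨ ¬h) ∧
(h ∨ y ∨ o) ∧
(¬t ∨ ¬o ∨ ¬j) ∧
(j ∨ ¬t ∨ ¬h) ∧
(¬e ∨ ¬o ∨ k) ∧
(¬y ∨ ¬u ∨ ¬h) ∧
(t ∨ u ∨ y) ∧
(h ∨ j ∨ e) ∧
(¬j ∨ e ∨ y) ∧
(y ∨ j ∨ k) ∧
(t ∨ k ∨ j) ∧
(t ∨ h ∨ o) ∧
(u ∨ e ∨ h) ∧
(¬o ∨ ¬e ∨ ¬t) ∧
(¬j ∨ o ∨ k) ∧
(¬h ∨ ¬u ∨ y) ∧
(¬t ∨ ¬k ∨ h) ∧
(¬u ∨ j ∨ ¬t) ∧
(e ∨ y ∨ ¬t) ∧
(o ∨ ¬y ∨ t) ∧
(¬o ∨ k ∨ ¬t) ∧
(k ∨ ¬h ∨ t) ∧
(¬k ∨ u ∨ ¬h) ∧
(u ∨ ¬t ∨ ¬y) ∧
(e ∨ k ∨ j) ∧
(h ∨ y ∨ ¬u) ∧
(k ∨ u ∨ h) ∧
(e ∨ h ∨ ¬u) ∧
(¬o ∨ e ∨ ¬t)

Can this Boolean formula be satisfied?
No

No, the formula is not satisfiable.

No assignment of truth values to the variables can make all 32 clauses true simultaneously.

The formula is UNSAT (unsatisfiable).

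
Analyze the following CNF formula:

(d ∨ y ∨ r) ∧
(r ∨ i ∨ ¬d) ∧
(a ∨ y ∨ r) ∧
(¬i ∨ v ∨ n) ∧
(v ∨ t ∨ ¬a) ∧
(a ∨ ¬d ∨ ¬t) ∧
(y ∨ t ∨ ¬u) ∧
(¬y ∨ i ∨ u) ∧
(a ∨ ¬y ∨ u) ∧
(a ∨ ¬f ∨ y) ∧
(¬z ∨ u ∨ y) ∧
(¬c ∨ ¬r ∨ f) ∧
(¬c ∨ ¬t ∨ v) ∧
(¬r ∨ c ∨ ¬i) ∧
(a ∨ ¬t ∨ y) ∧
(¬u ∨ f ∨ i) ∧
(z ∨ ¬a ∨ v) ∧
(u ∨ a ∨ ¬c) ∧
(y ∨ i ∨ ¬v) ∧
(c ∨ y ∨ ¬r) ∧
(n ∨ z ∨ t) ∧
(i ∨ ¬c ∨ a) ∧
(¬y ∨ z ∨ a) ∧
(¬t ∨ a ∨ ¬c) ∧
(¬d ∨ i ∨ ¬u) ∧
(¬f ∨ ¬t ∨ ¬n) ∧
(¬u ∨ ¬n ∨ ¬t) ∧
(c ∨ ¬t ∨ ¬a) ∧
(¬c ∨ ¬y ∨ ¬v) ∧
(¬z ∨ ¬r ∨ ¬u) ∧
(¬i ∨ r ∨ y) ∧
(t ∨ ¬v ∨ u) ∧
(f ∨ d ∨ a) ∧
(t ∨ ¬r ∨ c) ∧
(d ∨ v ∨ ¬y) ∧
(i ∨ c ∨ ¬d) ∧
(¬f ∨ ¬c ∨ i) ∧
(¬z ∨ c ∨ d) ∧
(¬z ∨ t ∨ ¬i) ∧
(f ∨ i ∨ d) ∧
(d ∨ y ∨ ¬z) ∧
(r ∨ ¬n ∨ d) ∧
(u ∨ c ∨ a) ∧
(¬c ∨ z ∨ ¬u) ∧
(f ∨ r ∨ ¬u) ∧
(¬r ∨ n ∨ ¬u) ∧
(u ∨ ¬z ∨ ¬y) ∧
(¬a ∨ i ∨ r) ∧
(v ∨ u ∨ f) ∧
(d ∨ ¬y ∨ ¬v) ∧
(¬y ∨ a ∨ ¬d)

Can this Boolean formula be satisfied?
Yes

Yes, the formula is satisfiable.

One satisfying assignment is: c=False, t=False, r=False, a=True, y=True, f=True, n=True, v=True, i=True, d=True, u=True, z=False

Verification: With this assignment, all 51 clauses evaluate to true.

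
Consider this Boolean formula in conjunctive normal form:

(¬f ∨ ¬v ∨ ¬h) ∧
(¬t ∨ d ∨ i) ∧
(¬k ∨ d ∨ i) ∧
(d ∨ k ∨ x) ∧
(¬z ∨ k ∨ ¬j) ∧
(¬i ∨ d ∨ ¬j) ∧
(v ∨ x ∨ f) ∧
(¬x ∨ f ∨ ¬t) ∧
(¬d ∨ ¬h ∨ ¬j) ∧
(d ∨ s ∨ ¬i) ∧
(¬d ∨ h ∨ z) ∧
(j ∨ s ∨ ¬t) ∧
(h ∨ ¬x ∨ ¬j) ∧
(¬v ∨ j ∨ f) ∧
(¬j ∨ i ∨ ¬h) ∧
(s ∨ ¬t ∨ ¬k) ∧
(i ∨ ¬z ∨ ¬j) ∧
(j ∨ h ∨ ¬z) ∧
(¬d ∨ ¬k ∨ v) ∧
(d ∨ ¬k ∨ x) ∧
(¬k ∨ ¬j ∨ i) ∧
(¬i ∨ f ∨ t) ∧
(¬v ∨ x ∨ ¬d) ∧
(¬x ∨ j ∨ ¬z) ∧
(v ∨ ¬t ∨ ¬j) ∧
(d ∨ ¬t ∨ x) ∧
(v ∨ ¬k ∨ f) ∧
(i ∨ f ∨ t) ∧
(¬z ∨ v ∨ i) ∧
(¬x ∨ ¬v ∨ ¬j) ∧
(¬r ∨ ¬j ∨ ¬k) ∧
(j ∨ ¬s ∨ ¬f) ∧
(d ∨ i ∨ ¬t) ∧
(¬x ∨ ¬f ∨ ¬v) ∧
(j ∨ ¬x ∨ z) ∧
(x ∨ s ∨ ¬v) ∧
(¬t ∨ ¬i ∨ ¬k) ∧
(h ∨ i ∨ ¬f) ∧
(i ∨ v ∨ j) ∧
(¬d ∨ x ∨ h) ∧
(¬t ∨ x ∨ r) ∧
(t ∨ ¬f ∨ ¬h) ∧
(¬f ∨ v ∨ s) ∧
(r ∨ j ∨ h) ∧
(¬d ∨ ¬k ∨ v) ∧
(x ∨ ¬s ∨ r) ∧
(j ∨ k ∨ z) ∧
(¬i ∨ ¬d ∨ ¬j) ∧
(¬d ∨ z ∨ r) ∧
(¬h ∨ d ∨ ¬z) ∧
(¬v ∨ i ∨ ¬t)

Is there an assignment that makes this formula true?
No

No, the formula is not satisfiable.

No assignment of truth values to the variables can make all 51 clauses true simultaneously.

The formula is UNSAT (unsatisfiable).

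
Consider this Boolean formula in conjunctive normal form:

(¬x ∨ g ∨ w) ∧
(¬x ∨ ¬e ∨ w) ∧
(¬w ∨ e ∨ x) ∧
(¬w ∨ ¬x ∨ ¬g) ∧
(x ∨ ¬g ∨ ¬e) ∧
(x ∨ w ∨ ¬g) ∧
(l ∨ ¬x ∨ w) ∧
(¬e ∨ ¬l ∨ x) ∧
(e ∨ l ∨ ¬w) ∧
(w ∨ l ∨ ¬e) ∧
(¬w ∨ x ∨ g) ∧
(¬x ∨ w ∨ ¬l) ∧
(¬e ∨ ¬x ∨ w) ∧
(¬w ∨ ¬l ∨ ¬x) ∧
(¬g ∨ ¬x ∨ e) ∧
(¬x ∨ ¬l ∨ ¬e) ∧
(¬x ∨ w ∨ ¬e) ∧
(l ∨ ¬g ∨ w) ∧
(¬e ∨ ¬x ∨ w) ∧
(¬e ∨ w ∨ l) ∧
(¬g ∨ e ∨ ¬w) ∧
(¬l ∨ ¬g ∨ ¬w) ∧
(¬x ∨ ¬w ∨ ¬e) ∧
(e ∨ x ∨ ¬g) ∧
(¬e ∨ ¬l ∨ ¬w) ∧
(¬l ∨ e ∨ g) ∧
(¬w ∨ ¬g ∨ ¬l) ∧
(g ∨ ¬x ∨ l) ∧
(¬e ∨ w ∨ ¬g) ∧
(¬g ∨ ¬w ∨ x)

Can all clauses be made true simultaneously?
Yes

Yes, the formula is satisfiable.

One satisfying assignment is: l=False, w=False, e=False, x=False, g=False

Verification: With this assignment, all 30 clauses evaluate to true.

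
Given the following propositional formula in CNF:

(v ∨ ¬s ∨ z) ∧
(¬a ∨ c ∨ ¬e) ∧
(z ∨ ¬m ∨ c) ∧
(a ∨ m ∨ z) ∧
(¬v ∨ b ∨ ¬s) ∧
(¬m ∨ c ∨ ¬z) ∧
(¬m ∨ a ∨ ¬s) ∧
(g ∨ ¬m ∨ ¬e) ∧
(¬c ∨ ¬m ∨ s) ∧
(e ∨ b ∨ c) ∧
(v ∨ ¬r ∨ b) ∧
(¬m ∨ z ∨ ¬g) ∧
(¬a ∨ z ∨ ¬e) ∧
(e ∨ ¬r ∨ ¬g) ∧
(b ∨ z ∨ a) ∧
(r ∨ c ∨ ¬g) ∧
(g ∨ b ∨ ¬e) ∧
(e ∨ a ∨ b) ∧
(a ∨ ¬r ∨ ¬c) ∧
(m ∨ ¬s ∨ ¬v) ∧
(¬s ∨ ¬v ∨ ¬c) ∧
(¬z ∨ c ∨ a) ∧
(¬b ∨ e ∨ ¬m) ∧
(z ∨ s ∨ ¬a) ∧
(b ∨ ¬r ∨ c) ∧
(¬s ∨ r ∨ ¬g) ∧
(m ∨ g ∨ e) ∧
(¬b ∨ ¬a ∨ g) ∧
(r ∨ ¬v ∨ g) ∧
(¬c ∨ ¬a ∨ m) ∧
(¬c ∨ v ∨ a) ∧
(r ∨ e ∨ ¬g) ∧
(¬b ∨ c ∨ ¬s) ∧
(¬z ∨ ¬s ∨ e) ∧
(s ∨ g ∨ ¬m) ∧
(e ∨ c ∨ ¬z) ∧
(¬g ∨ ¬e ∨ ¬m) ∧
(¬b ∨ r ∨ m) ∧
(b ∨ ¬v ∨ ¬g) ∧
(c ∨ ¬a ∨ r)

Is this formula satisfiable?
No

No, the formula is not satisfiable.

No assignment of truth values to the variables can make all 40 clauses true simultaneously.

The formula is UNSAT (unsatisfiable).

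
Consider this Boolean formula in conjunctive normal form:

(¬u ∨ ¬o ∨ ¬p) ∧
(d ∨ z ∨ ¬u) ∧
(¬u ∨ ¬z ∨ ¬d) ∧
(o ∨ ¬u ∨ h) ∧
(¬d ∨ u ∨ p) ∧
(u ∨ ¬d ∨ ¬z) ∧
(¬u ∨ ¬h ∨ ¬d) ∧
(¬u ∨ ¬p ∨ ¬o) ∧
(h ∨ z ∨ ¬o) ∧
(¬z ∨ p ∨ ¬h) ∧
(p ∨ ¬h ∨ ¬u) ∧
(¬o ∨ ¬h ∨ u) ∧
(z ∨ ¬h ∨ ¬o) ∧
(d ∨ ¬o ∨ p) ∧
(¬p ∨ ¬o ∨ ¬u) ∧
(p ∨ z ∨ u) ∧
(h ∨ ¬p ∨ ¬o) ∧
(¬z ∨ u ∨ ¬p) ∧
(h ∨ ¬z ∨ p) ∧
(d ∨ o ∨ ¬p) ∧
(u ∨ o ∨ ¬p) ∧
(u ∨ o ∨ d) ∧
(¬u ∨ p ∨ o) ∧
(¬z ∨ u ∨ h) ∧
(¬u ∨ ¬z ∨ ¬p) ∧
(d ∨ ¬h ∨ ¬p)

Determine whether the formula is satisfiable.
No

No, the formula is not satisfiable.

No assignment of truth values to the variables can make all 26 clauses true simultaneously.

The formula is UNSAT (unsatisfiable).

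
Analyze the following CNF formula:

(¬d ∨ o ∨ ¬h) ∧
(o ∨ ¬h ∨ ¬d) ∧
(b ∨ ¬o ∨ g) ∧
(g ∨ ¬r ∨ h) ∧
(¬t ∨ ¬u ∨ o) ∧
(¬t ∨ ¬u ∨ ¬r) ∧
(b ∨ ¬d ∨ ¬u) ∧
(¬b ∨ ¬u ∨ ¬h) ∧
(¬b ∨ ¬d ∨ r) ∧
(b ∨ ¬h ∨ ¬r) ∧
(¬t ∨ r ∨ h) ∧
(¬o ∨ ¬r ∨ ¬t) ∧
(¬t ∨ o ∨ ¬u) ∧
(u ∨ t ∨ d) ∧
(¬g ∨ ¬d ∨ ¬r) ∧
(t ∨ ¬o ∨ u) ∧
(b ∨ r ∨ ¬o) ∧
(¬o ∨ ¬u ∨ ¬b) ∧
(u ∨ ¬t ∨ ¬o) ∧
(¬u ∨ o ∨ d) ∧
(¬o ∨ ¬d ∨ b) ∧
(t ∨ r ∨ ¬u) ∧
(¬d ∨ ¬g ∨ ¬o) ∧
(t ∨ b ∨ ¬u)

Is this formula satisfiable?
Yes

Yes, the formula is satisfiable.

One satisfying assignment is: d=True, o=False, h=False, r=False, g=False, t=False, b=False, u=False

Verification: With this assignment, all 24 clauses evaluate to true.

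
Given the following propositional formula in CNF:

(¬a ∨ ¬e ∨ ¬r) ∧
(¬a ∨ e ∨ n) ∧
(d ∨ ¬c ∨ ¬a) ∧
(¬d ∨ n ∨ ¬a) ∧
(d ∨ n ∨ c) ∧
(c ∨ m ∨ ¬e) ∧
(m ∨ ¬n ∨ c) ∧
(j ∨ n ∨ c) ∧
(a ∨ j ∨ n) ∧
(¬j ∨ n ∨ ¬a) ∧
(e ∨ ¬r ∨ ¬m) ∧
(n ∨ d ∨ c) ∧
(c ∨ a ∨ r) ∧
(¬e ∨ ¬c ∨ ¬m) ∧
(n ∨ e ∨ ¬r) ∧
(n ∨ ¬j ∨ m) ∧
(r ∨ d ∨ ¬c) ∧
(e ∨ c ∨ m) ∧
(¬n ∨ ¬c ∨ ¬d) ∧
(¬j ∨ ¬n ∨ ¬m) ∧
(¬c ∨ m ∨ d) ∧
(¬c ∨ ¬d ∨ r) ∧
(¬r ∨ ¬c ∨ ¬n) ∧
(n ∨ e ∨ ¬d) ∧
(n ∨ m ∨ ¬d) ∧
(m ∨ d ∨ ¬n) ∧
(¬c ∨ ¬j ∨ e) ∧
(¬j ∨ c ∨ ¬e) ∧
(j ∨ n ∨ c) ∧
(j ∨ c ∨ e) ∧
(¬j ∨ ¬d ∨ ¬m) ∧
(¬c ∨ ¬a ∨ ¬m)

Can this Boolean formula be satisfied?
Yes

Yes, the formula is satisfiable.

One satisfying assignment is: e=True, j=False, n=True, r=False, d=False, a=True, m=True, c=False

Verification: With this assignment, all 32 clauses evaluate to true.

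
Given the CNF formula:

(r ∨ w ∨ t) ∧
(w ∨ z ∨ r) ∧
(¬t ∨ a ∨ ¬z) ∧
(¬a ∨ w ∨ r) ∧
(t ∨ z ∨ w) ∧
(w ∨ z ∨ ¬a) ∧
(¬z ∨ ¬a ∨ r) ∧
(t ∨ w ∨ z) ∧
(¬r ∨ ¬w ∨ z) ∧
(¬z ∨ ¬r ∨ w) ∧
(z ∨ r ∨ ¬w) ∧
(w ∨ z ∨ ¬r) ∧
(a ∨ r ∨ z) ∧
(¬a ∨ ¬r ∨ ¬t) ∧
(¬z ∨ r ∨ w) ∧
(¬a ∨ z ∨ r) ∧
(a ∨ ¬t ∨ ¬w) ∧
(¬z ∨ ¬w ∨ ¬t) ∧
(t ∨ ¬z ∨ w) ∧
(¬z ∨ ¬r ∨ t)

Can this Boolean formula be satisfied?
Yes

Yes, the formula is satisfiable.

One satisfying assignment is: t=False, z=True, w=True, r=False, a=False

Verification: With this assignment, all 20 clauses evaluate to true.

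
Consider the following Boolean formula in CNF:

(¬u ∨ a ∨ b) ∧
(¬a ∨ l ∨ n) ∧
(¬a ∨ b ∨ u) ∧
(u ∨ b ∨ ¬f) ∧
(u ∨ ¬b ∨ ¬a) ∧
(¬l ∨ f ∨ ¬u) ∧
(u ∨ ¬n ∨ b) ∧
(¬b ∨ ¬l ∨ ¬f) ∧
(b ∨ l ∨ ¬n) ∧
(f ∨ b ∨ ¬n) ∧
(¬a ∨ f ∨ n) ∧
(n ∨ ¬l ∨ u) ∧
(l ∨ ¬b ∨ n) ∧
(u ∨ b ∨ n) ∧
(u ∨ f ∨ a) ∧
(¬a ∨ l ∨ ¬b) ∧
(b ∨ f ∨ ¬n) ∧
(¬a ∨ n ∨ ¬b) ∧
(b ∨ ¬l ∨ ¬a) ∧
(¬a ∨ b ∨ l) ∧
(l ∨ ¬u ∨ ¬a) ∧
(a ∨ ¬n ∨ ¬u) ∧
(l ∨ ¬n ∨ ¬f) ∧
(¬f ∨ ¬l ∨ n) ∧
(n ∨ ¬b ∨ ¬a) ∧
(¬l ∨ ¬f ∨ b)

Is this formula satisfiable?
No

No, the formula is not satisfiable.

No assignment of truth values to the variables can make all 26 clauses true simultaneously.

The formula is UNSAT (unsatisfiable).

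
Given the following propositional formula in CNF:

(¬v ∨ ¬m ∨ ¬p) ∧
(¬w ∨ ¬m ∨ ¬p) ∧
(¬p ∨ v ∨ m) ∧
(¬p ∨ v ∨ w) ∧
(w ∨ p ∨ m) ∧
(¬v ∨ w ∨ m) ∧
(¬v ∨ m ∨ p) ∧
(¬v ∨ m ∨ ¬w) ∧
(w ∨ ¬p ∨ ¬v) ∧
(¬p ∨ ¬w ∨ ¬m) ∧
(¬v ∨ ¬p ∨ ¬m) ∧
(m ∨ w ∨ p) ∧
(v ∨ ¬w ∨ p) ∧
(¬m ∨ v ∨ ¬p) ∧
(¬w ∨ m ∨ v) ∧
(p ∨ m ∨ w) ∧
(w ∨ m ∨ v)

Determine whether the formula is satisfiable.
Yes

Yes, the formula is satisfiable.

One satisfying assignment is: v=False, w=False, m=True, p=False

Verification: With this assignment, all 17 clauses evaluate to true.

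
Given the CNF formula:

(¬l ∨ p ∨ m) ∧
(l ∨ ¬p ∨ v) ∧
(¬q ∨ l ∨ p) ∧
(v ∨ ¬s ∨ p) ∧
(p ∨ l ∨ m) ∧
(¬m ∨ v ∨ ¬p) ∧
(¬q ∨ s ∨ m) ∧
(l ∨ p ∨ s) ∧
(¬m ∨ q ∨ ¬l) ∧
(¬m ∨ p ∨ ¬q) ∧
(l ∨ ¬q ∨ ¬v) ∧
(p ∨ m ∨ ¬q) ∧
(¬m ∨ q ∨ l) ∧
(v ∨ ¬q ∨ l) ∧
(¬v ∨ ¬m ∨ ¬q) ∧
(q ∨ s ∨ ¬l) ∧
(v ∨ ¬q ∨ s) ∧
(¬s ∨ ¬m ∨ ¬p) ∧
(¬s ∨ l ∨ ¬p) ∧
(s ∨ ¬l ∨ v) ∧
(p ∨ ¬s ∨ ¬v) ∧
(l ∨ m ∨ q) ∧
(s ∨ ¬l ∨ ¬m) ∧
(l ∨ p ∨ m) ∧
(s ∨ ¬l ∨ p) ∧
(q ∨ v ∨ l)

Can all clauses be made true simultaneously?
Yes

Yes, the formula is satisfiable.

One satisfying assignment is: v=False, s=True, q=False, p=True, m=False, l=True

Verification: With this assignment, all 26 clauses evaluate to true.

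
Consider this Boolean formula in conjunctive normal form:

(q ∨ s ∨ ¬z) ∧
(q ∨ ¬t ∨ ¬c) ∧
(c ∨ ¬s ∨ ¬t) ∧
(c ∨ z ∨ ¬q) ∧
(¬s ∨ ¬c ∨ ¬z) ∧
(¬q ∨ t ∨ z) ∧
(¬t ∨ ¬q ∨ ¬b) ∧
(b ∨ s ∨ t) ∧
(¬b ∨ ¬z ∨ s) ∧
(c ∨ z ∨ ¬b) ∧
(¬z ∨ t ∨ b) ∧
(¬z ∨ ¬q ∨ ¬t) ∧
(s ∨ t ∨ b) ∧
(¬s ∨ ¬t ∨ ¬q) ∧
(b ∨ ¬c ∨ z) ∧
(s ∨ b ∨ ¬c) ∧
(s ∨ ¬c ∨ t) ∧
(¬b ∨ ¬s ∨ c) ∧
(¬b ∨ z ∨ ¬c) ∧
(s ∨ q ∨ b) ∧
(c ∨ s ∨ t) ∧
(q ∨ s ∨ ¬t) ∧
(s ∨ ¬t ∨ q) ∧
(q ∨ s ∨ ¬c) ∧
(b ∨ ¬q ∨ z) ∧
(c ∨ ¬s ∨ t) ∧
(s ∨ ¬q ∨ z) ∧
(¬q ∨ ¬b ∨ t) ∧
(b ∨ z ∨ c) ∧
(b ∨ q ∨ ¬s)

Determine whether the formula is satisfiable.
No

No, the formula is not satisfiable.

No assignment of truth values to the variables can make all 30 clauses true simultaneously.

The formula is UNSAT (unsatisfiable).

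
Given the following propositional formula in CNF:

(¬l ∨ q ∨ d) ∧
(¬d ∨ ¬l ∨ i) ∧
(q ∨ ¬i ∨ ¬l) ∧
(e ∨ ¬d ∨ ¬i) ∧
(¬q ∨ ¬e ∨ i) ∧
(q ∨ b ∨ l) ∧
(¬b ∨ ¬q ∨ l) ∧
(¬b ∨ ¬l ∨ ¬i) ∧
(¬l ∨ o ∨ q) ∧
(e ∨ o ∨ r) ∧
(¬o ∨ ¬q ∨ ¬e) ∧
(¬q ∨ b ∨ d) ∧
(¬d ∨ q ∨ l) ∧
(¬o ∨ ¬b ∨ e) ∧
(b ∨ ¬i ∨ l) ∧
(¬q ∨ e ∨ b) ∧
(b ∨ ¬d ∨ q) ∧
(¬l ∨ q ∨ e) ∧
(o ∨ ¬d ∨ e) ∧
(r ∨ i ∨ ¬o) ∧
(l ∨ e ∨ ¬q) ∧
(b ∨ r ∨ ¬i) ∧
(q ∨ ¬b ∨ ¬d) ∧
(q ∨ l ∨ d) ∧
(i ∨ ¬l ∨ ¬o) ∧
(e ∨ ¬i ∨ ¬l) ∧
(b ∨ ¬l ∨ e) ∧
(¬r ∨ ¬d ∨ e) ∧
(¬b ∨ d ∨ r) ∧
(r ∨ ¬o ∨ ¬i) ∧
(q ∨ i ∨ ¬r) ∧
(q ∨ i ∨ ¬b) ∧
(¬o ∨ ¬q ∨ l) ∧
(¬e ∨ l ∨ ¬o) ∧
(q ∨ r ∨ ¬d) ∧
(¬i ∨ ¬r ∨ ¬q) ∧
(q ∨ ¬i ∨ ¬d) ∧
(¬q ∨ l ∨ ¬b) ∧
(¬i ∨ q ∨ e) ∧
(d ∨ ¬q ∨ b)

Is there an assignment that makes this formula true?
Yes

Yes, the formula is satisfiable.

One satisfying assignment is: e=False, b=True, q=True, i=False, r=True, d=False, l=True, o=False

Verification: With this assignment, all 40 clauses evaluate to true.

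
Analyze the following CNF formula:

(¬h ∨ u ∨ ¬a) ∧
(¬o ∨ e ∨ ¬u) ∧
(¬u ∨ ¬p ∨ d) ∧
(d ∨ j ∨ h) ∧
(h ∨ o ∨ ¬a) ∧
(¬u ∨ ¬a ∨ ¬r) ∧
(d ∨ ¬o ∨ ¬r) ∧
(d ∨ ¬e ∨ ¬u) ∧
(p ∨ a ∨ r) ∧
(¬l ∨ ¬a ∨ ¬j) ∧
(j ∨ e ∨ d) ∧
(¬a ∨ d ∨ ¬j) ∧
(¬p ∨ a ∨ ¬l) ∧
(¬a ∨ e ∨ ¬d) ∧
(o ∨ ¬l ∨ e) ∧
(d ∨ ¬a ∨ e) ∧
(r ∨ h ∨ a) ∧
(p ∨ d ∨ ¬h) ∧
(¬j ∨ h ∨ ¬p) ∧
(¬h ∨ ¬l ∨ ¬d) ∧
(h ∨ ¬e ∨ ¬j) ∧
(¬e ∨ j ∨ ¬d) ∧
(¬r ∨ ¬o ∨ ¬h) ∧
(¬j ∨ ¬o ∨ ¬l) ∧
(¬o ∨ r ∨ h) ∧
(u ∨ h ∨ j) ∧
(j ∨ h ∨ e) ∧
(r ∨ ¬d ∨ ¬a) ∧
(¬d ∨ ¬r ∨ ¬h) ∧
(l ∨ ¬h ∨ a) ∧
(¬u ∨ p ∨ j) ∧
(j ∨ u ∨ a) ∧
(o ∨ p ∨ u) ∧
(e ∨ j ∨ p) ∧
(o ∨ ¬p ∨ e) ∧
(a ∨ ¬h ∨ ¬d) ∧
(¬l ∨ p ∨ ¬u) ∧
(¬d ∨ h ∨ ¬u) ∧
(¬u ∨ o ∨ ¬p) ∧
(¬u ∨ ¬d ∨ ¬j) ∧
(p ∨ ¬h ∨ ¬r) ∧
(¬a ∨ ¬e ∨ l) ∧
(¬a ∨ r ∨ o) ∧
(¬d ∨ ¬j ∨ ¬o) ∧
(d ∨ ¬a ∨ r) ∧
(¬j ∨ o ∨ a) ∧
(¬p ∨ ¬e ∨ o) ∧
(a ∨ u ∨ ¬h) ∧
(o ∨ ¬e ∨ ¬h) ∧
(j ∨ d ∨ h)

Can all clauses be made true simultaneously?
No

No, the formula is not satisfiable.

No assignment of truth values to the variables can make all 50 clauses true simultaneously.

The formula is UNSAT (unsatisfiable).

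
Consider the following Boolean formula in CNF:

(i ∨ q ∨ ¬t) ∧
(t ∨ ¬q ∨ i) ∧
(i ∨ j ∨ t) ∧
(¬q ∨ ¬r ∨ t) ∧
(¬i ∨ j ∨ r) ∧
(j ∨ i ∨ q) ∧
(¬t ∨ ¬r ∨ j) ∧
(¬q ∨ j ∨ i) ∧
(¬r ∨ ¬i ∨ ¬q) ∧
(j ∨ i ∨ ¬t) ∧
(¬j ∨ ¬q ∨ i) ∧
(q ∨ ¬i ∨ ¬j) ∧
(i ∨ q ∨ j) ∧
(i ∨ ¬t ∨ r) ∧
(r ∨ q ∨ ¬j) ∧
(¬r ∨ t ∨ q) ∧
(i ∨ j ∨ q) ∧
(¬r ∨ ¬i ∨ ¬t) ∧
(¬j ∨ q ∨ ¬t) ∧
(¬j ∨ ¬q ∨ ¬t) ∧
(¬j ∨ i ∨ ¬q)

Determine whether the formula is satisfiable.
Yes

Yes, the formula is satisfiable.

One satisfying assignment is: i=True, r=False, t=False, j=True, q=True

Verification: With this assignment, all 21 clauses evaluate to true.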